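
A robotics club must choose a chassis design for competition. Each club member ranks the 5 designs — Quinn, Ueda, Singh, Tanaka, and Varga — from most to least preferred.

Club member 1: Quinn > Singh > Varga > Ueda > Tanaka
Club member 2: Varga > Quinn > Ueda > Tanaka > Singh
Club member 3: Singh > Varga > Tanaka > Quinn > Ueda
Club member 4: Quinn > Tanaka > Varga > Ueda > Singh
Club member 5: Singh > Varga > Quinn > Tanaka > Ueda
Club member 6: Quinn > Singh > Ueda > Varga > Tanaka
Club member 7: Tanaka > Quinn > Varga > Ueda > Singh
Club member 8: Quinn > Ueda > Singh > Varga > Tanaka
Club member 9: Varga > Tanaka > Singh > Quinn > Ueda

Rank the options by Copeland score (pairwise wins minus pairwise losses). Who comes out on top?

Pairwise results:
  Quinn vs Ueda: Quinn wins 9–0.
  Quinn vs Singh: Quinn wins 6–3.
  Quinn vs Tanaka: Quinn wins 6–3.
  Quinn vs Varga: Quinn wins 5–4.
  Ueda vs Singh: Singh wins 5–4.
  Ueda vs Tanaka: Tanaka wins 5–4.
  Ueda vs Varga: Varga wins 7–2.
  Singh vs Tanaka: Singh wins 5–4.
  Singh vs Varga: Singh wins 5–4.
  Tanaka vs Varga: Varga wins 7–2.
Copeland scores (wins − losses):
  Quinn: 4 − 0 = 4
  Ueda: 0 − 4 = -4
  Singh: 3 − 1 = 2
  Tanaka: 1 − 3 = -2
  Varga: 2 − 2 = 0
Quinn has the best Copeland score.

Quinn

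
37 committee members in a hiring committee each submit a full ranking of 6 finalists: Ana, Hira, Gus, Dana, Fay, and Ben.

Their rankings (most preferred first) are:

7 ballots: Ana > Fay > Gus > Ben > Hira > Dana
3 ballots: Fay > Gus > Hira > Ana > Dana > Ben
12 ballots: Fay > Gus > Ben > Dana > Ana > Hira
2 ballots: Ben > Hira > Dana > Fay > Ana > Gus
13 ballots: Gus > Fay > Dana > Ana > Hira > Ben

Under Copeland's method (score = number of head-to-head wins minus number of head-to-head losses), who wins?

Pairwise results:
  Ana vs Hira: Ana wins 32–5.
  Ana vs Gus: Gus wins 28–9.
  Ana vs Dana: Dana wins 27–10.
  Ana vs Fay: Fay wins 30–7.
  Ana vs Ben: Ana wins 23–14.
  Hira vs Gus: Gus wins 35–2.
  Hira vs Dana: Dana wins 25–12.
  Hira vs Fay: Fay wins 35–2.
  Hira vs Ben: Ben wins 21–16.
  Gus vs Dana: Gus wins 35–2.
  Gus vs Fay: Fay wins 24–13.
  Gus vs Ben: Gus wins 35–2.
  Dana vs Fay: Fay wins 35–2.
  Dana vs Ben: Ben wins 21–16.
  Fay vs Ben: Fay wins 35–2.
Copeland scores (wins − losses):
  Ana: 2 − 3 = -1
  Hira: 0 − 5 = -5
  Gus: 4 − 1 = 3
  Dana: 2 − 3 = -1
  Fay: 5 − 0 = 5
  Ben: 2 − 3 = -1
Fay has the best Copeland score.

Fay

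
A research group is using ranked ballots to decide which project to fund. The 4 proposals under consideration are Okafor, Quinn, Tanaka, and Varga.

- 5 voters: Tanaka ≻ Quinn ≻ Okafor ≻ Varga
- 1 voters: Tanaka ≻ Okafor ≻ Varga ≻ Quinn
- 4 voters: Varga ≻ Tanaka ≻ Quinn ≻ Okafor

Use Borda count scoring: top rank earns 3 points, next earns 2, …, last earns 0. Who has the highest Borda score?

Borda scores:
  Okafor: 5·1 + 2 + 4·0 = 7
  Quinn: 5·2 + 0 + 4·1 = 14
  Tanaka: 5·3 + 3 + 4·2 = 26
  Varga: 5·0 + 1 + 4·3 = 13
Tanaka has the highest total.

Tanaka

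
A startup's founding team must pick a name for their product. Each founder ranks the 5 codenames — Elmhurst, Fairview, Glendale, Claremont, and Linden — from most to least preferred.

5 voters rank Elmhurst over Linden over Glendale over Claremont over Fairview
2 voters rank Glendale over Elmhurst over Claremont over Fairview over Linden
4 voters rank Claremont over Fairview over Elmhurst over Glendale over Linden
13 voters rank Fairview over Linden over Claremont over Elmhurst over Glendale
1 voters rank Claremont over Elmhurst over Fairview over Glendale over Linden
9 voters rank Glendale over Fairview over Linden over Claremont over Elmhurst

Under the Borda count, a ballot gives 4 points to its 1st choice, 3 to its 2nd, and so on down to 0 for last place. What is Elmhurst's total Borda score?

50

Borda scores:
  Elmhurst: 5·4 + 2·3 + 4·2 + 13·1 + 3 + 9·0 = 50
  Fairview: 5·0 + 2·1 + 4·3 + 13·4 + 2 + 9·3 = 95
  Glendale: 5·2 + 2·4 + 4·1 + 13·0 + 1 + 9·4 = 59
  Claremont: 5·1 + 2·2 + 4·4 + 13·2 + 4 + 9·1 = 64
  Linden: 5·3 + 2·0 + 4·0 + 13·3 + 0 + 9·2 = 72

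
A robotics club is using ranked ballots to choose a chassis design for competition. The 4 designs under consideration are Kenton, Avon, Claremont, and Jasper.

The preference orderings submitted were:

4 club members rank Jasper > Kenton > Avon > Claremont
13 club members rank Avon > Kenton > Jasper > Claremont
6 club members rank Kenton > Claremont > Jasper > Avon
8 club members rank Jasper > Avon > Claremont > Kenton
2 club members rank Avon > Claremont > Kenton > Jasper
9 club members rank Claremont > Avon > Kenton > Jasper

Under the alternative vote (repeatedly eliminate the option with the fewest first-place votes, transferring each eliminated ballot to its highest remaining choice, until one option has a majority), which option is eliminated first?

Round 1: Avon 15, Jasper 12, Claremont 9, Kenton 6. Kenton has the fewest and is eliminated.
Round 2: Avon 15, Claremont 15, Jasper 12. Jasper has the fewest and is eliminated.
Round 3: Avon 27, Claremont 15. Avon has a majority.

Kenton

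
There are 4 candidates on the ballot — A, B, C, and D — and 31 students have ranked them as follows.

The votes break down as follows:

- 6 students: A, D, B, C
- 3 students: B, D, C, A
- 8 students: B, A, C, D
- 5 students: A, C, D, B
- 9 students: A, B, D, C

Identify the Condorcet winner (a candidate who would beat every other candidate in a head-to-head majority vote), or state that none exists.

Head-to-head results (31 voters total):
A vs B: A wins 20–11.
A vs C: A wins 28–3.
A vs D: A wins 28–3.
B vs C: B wins 26–5.
B vs D: B wins 20–11.
C vs D: D wins 18–13.
A beats each rival — B (20–11), C (28–3), D (28–3) — so A is the Condorcet winner.

A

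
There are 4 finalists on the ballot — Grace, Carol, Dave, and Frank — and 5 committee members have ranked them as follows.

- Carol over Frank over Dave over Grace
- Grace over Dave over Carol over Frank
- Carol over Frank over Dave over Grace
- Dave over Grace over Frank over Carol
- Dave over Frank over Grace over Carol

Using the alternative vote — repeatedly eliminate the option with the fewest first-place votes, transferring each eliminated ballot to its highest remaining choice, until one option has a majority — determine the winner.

Dave

Round 1: Carol 2, Dave 2, Grace 1, Frank 0. Frank has the fewest and is eliminated.
Round 2: Carol 2, Dave 2, Grace 1. Grace has the fewest and is eliminated.
Round 3: Dave 3, Carol 2. Dave has a majority.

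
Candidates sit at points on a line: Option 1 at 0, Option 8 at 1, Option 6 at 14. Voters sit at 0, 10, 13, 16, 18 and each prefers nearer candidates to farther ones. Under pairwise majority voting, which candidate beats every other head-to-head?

Option 6

With single-peaked preferences on a line, the Condorcet winner is the candidate closest to the median voter.
The median voter (position 13) is closest to Option 6 at 14.
Check: Option 6 vs Option 8 — voters closer to Option 6: 4 of 5.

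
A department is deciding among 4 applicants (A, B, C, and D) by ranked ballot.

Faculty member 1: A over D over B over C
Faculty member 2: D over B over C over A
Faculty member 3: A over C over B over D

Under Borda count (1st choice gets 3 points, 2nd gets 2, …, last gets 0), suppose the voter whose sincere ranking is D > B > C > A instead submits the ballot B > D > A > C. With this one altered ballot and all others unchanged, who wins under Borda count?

A

Borda totals with the altered ballot: A 7, B 5, C 2, D 4.
The winner is unchanged: still A.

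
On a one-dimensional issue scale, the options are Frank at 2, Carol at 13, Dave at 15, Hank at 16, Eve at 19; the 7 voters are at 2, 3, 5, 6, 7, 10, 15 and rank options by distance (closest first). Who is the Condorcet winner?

Frank

With single-peaked preferences on a line, the Condorcet winner is the candidate closest to the median voter.
The median voter (position 6) is closest to Frank at 2.
Check: Frank vs Eve — voters closer to Frank: 6 of 7.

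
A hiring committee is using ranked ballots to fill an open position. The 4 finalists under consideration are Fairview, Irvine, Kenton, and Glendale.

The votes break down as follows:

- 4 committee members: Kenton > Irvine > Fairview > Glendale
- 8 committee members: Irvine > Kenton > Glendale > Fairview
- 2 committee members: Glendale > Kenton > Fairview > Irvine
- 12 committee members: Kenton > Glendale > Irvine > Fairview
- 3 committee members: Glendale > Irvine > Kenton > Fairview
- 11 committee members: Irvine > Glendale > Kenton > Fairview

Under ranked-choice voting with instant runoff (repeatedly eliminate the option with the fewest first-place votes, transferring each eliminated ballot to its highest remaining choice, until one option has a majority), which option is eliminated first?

Round 1: Irvine 19, Kenton 16, Glendale 5, Fairview 0. Fairview has the fewest and is eliminated.
Round 2: Irvine 19, Kenton 16, Glendale 5. Glendale has the fewest and is eliminated.
Round 3: Irvine 22, Kenton 18. Irvine has a majority.

Fairview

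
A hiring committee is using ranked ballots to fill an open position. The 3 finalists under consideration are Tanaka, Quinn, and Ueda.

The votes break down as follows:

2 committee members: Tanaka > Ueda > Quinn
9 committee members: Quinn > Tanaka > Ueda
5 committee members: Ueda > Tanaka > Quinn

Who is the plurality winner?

Quinn

First-place vote totals:
  Tanaka: 2
  Quinn: 9
  Ueda: 5
Quinn has the most first-place votes.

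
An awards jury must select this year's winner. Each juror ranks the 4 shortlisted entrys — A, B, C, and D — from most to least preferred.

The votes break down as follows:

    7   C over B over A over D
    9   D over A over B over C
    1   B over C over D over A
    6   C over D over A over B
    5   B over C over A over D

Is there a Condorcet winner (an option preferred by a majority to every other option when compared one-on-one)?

No

Head-to-head results (28 voters total):
A vs B: A wins 15–13.
A vs C: C wins 19–9.
A vs D: D wins 16–12.
B vs C: B wins 15–13.
B vs D: D wins 15–13.
C vs D: C wins 19–9.
No candidate beats all others: A beats B beats C beats A, a majority cycle.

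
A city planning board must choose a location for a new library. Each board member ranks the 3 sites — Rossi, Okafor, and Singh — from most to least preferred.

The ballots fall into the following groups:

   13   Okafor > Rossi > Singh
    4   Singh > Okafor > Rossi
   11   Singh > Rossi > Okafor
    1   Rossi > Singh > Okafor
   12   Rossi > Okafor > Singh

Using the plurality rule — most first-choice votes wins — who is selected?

Singh

First-place vote totals:
  Rossi: 13
  Okafor: 13
  Singh: 15
Singh has the most first-place votes.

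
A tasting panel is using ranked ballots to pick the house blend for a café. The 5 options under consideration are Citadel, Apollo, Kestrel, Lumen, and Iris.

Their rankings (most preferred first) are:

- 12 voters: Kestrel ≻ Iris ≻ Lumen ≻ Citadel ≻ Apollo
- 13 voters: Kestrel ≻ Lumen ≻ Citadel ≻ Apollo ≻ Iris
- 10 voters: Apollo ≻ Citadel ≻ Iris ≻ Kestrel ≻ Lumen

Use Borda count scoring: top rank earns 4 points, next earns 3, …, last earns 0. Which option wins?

Borda scores:
  Citadel: 12·1 + 13·2 + 10·3 = 68
  Apollo: 12·0 + 13·1 + 10·4 = 53
  Kestrel: 12·4 + 13·4 + 10·1 = 110
  Lumen: 12·2 + 13·3 + 10·0 = 63
  Iris: 12·3 + 13·0 + 10·2 = 56
Kestrel has the highest total.

Kestrel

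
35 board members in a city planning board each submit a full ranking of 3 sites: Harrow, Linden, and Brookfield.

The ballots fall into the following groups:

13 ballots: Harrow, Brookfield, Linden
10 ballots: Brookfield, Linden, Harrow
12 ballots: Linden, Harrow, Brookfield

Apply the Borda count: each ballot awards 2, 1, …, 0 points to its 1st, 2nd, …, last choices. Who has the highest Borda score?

Borda scores:
  Harrow: 13·2 + 10·0 + 12·1 = 38
  Linden: 13·0 + 10·1 + 12·2 = 34
  Brookfield: 13·1 + 10·2 + 12·0 = 33
Harrow has the highest total.

Harrow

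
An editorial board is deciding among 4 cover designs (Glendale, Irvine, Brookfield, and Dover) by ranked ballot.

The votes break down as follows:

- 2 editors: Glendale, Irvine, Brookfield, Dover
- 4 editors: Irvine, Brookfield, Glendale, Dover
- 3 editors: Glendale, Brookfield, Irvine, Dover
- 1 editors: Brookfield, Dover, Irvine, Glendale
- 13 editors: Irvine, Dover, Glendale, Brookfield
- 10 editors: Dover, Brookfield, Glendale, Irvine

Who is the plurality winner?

First-place vote totals:
  Glendale: 5
  Irvine: 17
  Brookfield: 1
  Dover: 10
Irvine has the most first-place votes.

Irvine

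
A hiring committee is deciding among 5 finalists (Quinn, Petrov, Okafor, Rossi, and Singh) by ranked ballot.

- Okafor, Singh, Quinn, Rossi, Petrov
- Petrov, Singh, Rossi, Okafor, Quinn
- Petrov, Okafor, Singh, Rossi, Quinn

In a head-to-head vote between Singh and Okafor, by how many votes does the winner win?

Ballots ranking Singh above Okafor: 1.
Ballots ranking Okafor above Singh: 2.
Okafor wins 2–1, a margin of 1.

1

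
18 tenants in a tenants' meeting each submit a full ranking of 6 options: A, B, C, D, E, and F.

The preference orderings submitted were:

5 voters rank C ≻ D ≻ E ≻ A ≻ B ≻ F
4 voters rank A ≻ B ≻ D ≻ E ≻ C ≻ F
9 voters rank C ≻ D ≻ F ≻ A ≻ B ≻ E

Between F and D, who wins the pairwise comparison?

Ballots ranking F above D: 0.
Ballots ranking D above F: 5+4+9 = 18.
D wins the head-to-head, 18–0.

D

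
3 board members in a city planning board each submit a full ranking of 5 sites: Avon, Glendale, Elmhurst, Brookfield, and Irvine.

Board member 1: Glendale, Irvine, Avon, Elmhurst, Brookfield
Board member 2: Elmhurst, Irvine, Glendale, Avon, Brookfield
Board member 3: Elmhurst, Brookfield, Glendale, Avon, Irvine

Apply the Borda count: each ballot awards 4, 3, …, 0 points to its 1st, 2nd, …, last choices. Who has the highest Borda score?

Borda scores:
  Avon: 2 + 1 + 1 = 4
  Glendale: 4 + 2 + 2 = 8
  Elmhurst: 1 + 4 + 4 = 9
  Brookfield: 0 + 0 + 3 = 3
  Irvine: 3 + 3 + 0 = 6
Elmhurst has the highest total.

Elmhurst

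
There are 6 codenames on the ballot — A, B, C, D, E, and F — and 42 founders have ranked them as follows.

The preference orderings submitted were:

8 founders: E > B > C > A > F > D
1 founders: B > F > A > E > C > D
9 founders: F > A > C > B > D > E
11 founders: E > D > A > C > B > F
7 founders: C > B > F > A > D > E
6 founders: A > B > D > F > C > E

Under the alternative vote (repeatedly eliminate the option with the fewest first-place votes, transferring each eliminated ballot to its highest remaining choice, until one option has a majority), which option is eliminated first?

Round 1: E 19, F 9, C 7, A 6, B 1, D 0. D has the fewest and is eliminated.
Round 2: E 19, F 9, C 7, A 6, B 1. B has the fewest and is eliminated.
Round 3: E 19, F 10, C 7, A 6. A has the fewest and is eliminated.
Round 4: E 19, F 16, C 7. C has the fewest and is eliminated.
Round 5: F 23, E 19. F has a majority.

D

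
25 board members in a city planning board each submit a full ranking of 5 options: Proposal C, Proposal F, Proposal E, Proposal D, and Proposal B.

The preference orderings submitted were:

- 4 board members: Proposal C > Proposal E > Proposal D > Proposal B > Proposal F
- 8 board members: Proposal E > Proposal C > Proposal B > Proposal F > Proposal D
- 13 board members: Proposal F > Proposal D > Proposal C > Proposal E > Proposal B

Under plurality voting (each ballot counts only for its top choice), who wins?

First-place vote totals:
  Proposal C: 4
  Proposal F: 13
  Proposal E: 8
  Proposal D: 0
  Proposal B: 0
Proposal F has the most first-place votes.

Proposal F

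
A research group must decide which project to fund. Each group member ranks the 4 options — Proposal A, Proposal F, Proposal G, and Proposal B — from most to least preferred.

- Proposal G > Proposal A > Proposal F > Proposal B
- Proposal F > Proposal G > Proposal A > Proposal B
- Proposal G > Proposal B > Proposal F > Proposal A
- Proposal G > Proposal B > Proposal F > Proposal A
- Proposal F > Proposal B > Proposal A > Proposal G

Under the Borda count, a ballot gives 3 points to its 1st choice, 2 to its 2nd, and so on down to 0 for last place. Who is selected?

Proposal G

Borda scores:
  Proposal A: 2 + 1 + 0 + 0 + 1 = 4
  Proposal F: 1 + 3 + 1 + 1 + 3 = 9
  Proposal G: 3 + 2 + 3 + 3 + 0 = 11
  Proposal B: 0 + 0 + 2 + 2 + 2 = 6
Proposal G has the highest total.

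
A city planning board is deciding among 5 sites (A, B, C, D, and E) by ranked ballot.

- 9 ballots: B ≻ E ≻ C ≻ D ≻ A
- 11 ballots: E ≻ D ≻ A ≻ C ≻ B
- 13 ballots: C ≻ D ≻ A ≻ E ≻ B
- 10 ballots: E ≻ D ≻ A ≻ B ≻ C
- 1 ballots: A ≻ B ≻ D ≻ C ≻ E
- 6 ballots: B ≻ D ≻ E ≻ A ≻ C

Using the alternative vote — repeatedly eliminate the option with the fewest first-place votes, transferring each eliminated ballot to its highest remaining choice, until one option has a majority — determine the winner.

E

Round 1: E 21, B 15, C 13, A 1, D 0. D has the fewest and is eliminated.
Round 2: E 21, B 15, C 13, A 1. A has the fewest and is eliminated.
Round 3: E 21, B 16, C 13. C has the fewest and is eliminated.
Round 4: E 34, B 16. E has a majority.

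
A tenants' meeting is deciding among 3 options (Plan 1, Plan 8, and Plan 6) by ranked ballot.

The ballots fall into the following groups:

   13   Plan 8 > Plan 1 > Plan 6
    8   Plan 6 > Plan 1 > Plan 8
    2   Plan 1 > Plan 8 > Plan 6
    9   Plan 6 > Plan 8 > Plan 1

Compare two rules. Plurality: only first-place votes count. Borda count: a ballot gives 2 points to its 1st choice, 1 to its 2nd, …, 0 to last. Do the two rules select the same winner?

No

Plurality first-place counts: Plan 1 2, Plan 8 13, Plan 6 17 → Plan 6.
Borda totals: Plan 1 25, Plan 8 37, Plan 6 34 → Plan 8.
The two rules disagree: plurality picks Plan 6, Borda picks Plan 8.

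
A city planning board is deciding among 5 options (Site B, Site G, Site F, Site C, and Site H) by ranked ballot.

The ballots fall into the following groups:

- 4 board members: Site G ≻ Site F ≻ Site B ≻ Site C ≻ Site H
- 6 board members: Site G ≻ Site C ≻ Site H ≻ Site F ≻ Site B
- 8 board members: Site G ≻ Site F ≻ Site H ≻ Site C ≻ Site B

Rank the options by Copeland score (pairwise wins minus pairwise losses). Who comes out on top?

Pairwise results:
  Site B vs Site G: Site G wins 18–0.
  Site B vs Site F: Site F wins 18–0.
  Site B vs Site C: Site C wins 14–4.
  Site B vs Site H: Site H wins 14–4.
  Site G vs Site F: Site G wins 18–0.
  Site G vs Site C: Site G wins 18–0.
  Site G vs Site H: Site G wins 18–0.
  Site F vs Site C: Site F wins 12–6.
  Site F vs Site H: Site F wins 12–6.
  Site C vs Site H: Site C wins 10–8.
Copeland scores (wins − losses):
  Site B: 0 − 4 = -4
  Site G: 4 − 0 = 4
  Site F: 3 − 1 = 2
  Site C: 2 − 2 = 0
  Site H: 1 − 3 = -2
Site G has the best Copeland score.

Site G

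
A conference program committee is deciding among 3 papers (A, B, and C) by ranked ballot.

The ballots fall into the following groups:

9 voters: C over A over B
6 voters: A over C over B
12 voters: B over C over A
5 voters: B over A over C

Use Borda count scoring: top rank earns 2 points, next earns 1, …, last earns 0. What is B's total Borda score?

34

Borda scores:
  A: 9·1 + 6·2 + 12·0 + 5·1 = 26
  B: 9·0 + 6·0 + 12·2 + 5·2 = 34
  C: 9·2 + 6·1 + 12·1 + 5·0 = 36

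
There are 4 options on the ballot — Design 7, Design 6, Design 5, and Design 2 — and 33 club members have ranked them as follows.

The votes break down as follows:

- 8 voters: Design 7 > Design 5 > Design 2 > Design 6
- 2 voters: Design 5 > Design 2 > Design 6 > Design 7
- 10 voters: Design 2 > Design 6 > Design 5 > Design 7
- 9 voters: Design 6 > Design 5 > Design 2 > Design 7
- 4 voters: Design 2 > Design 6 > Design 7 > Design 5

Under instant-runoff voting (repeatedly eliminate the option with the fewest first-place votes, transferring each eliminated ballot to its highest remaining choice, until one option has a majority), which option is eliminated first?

Round 1: Design 2 14, Design 6 9, Design 7 8, Design 5 2. Design 5 has the fewest and is eliminated.
Round 2: Design 2 16, Design 6 9, Design 7 8. Design 7 has the fewest and is eliminated.
Round 3: Design 2 24, Design 6 9. Design 2 has a majority.

Design 5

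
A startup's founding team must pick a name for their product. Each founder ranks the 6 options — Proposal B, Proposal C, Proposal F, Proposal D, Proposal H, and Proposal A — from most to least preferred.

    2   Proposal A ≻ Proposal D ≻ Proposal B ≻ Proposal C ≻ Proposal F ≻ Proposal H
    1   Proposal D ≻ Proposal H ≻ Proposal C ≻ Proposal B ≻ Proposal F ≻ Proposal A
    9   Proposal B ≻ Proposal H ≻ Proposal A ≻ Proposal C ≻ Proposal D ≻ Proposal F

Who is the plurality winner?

First-place vote totals:
  Proposal B: 9
  Proposal C: 0
  Proposal F: 0
  Proposal D: 1
  Proposal H: 0
  Proposal A: 2
Proposal B has the most first-place votes.

Proposal B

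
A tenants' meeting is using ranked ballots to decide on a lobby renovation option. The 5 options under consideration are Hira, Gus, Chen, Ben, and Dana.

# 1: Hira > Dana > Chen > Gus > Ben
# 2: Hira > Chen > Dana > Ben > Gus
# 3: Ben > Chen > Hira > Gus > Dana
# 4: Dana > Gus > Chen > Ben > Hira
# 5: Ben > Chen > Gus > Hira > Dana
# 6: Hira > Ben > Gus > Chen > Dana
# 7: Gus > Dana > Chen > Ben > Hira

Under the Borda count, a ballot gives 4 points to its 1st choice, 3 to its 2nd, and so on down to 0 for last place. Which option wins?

Borda scores:
  Hira: 4 + 4 + 2 + 0 + 1 + 4 + 0 = 15
  Gus: 1 + 0 + 1 + 3 + 2 + 2 + 4 = 13
  Chen: 2 + 3 + 3 + 2 + 3 + 1 + 2 = 16
  Ben: 0 + 1 + 4 + 1 + 4 + 3 + 1 = 14
  Dana: 3 + 2 + 0 + 4 + 0 + 0 + 3 = 12
Chen has the highest total.

Chen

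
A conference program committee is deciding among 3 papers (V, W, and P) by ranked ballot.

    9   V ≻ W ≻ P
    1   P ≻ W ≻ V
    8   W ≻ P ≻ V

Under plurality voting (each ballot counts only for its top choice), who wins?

V

First-place vote totals:
  V: 9
  W: 8
  P: 1
V has the most first-place votes.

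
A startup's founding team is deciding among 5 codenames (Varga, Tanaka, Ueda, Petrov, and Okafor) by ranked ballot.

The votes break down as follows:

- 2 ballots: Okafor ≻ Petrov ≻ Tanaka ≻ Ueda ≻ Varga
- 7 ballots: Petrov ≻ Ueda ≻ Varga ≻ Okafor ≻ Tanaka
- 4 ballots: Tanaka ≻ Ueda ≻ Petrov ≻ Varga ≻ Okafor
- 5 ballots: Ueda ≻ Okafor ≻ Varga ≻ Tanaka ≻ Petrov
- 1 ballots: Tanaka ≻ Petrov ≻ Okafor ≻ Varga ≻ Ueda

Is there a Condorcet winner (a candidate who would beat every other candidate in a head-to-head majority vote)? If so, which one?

Head-to-head results (19 voters total):
Varga vs Tanaka: Varga wins 12–7.
Varga vs Ueda: Ueda wins 18–1.
Varga vs Petrov: Petrov wins 14–5.
Varga vs Okafor: Varga wins 11–8.
Tanaka vs Ueda: Ueda wins 12–7.
Tanaka vs Petrov: Tanaka wins 10–9.
Tanaka vs Okafor: Okafor wins 14–5.
Ueda vs Petrov: Petrov wins 10–9.
Ueda vs Okafor: Ueda wins 16–3.
Petrov vs Okafor: Petrov wins 12–7.
No candidate beats all others: Varga beats Tanaka beats Petrov beats Varga, a majority cycle.

There is no Condorcet winner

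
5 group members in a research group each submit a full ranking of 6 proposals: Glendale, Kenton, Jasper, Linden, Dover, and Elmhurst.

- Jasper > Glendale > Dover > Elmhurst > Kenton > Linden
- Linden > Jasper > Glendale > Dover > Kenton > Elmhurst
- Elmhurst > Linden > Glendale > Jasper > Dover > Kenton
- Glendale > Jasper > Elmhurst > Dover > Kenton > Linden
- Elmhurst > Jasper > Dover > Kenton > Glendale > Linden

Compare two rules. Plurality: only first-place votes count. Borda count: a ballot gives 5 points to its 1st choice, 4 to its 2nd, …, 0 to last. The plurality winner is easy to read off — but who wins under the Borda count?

Plurality first-place counts: Glendale 1, Kenton 0, Jasper 1, Linden 1, Dover 0, Elmhurst 2 → Elmhurst.
Borda totals: Glendale 16, Kenton 5, Jasper 19, Linden 9, Dover 11, Elmhurst 15 → Jasper.

Jasper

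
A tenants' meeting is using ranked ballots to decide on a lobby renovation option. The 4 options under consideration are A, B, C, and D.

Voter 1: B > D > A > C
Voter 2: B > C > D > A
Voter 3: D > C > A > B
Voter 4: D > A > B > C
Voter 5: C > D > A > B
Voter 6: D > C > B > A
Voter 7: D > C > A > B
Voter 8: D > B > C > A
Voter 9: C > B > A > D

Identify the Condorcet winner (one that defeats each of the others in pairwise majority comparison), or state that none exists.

Head-to-head results (9 voters total):
A vs B: B wins 5–4.
A vs C: C wins 7–2.
A vs D: D wins 8–1.
B vs C: C wins 5–4.
B vs D: D wins 6–3.
C vs D: D wins 6–3.
D beats each rival — A (8–1), B (6–3), C (6–3) — so D is the Condorcet winner.

D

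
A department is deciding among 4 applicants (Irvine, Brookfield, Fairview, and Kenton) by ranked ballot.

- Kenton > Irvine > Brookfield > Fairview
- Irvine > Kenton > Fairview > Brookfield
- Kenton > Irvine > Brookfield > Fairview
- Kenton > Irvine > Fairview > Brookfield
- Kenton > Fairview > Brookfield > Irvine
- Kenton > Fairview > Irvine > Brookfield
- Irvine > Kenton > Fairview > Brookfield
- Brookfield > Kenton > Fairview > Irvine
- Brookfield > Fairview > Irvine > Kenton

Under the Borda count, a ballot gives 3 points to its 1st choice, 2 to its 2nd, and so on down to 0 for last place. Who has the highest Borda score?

Kenton

Borda scores:
  Irvine: 2 + 3 + 2 + 2 + 0 + 1 + 3 + 0 + 1 = 14
  Brookfield: 1 + 0 + 1 + 0 + 1 + 0 + 0 + 3 + 3 = 9
  Fairview: 0 + 1 + 0 + 1 + 2 + 2 + 1 + 1 + 2 = 10
  Kenton: 3 + 2 + 3 + 3 + 3 + 3 + 2 + 2 + 0 = 21
Kenton has the highest total.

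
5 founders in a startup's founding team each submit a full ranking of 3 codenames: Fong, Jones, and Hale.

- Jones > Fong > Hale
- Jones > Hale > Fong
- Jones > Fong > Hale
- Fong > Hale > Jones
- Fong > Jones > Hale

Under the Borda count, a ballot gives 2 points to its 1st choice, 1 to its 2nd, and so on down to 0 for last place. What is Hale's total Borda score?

2

Borda scores:
  Fong: 1 + 0 + 1 + 2 + 2 = 6
  Jones: 2 + 2 + 2 + 0 + 1 = 7
  Hale: 0 + 1 + 0 + 1 + 0 = 2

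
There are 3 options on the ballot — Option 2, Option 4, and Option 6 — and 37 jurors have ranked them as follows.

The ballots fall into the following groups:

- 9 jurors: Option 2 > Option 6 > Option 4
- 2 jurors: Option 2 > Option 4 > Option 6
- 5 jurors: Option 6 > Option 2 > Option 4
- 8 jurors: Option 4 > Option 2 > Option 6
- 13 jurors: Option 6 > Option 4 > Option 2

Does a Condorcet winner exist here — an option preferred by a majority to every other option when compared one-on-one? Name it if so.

Head-to-head results (37 voters total):
Option 2 vs Option 4: Option 4 wins 21–16.
Option 2 vs Option 6: Option 2 wins 19–18.
Option 4 vs Option 6: Option 6 wins 27–10.
No candidate beats all others: Option 2 beats Option 6 beats Option 4 beats Option 2, a majority cycle.

None — there is no Condorcet winner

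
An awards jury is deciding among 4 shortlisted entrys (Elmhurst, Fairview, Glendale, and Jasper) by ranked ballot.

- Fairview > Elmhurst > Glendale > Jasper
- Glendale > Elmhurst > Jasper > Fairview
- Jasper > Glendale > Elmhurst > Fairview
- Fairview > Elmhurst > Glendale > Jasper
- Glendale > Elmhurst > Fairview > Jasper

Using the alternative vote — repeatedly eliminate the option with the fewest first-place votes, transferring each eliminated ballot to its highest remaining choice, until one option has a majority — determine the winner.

Glendale

Round 1: Fairview 2, Glendale 2, Jasper 1, Elmhurst 0. Elmhurst has the fewest and is eliminated.
Round 2: Fairview 2, Glendale 2, Jasper 1. Jasper has the fewest and is eliminated.
Round 3: Glendale 3, Fairview 2. Glendale has a majority.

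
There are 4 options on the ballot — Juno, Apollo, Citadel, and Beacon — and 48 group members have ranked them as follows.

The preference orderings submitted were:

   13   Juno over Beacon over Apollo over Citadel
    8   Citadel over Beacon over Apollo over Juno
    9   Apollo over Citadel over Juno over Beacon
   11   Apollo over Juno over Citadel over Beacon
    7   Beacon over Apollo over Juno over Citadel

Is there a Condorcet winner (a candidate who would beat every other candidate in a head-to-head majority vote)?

Head-to-head results (48 voters total):
Juno vs Apollo: Apollo wins 35–13.
Juno vs Citadel: Juno wins 31–17.
Juno vs Beacon: Juno wins 33–15.
Apollo vs Citadel: Apollo wins 40–8.
Apollo vs Beacon: Beacon wins 28–20.
Citadel vs Beacon: Citadel wins 28–20.
No candidate beats all others: Juno beats Beacon beats Apollo beats Juno, a majority cycle.

No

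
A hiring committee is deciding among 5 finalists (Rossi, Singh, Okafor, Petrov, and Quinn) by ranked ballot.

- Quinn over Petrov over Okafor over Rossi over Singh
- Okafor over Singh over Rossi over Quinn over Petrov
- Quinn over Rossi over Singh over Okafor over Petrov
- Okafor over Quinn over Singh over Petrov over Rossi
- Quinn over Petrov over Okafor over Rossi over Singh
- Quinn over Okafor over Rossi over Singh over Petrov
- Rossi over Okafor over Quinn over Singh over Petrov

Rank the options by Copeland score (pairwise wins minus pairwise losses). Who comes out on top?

Quinn

Pairwise results:
  Rossi vs Singh: Rossi wins 5–2.
  Rossi vs Okafor: Okafor wins 5–2.
  Rossi vs Petrov: Rossi wins 4–3.
  Rossi vs Quinn: Quinn wins 5–2.
  Singh vs Okafor: Okafor wins 6–1.
  Singh vs Petrov: Singh wins 5–2.
  Singh vs Quinn: Quinn wins 6–1.
  Okafor vs Petrov: Okafor wins 5–2.
  Okafor vs Quinn: Quinn wins 4–3.
  Petrov vs Quinn: Quinn wins 7–0.
Copeland scores (wins − losses):
  Rossi: 2 − 2 = 0
  Singh: 1 − 3 = -2
  Okafor: 3 − 1 = 2
  Petrov: 0 − 4 = -4
  Quinn: 4 − 0 = 4
Quinn has the best Copeland score.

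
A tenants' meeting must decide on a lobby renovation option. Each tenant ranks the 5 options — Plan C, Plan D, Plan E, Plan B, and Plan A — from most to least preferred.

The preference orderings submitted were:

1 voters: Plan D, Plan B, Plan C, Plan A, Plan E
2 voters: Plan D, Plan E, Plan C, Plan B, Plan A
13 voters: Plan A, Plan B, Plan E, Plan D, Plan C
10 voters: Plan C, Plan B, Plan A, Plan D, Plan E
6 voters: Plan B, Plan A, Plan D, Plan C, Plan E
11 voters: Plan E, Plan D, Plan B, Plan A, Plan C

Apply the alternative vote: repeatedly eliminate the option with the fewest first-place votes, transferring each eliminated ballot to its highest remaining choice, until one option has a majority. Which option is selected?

Round 1: Plan A 13, Plan E 11, Plan C 10, Plan B 6, Plan D 3. Plan D has the fewest and is eliminated.
Round 2: Plan E 13, Plan A 13, Plan C 10, Plan B 7. Plan B has the fewest and is eliminated.
Round 3: Plan A 19, Plan E 13, Plan C 11. Plan C has the fewest and is eliminated.
Round 4: Plan A 30, Plan E 13. Plan A has a majority.

Plan A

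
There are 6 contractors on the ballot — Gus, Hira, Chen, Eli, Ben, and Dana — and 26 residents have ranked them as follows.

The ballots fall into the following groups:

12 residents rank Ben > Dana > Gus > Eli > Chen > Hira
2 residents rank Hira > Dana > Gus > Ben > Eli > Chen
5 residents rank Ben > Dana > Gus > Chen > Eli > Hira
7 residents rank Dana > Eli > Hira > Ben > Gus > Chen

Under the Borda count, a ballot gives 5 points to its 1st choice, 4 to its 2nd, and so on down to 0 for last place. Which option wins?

Borda scores:
  Gus: 12·3 + 2·3 + 5·3 + 7·1 = 64
  Hira: 12·0 + 2·5 + 5·0 + 7·3 = 31
  Chen: 12·1 + 2·0 + 5·2 + 7·0 = 22
  Eli: 12·2 + 2·1 + 5·1 + 7·4 = 59
  Ben: 12·5 + 2·2 + 5·5 + 7·2 = 103
  Dana: 12·4 + 2·4 + 5·4 + 7·5 = 111
Dana has the highest total.

Dana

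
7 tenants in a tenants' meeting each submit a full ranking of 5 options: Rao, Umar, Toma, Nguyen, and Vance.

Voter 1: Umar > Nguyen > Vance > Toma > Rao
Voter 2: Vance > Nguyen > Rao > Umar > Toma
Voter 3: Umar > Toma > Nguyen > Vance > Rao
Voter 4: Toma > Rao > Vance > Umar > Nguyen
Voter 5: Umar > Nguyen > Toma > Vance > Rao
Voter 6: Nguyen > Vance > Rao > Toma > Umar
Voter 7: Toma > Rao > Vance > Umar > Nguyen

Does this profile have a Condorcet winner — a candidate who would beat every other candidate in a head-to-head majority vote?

Head-to-head results (7 voters total):
Rao vs Umar: Rao wins 4–3.
Rao vs Toma: Toma wins 5–2.
Rao vs Nguyen: Nguyen wins 5–2.
Rao vs Vance: Vance wins 5–2.
Umar vs Toma: Umar wins 4–3.
Umar vs Nguyen: Umar wins 5–2.
Umar vs Vance: Vance wins 4–3.
Toma vs Nguyen: Nguyen wins 4–3.
Toma vs Vance: Toma wins 4–3.
Nguyen vs Vance: Nguyen wins 4–3.
No candidate beats all others: Rao beats Umar beats Toma beats Rao, a majority cycle.

No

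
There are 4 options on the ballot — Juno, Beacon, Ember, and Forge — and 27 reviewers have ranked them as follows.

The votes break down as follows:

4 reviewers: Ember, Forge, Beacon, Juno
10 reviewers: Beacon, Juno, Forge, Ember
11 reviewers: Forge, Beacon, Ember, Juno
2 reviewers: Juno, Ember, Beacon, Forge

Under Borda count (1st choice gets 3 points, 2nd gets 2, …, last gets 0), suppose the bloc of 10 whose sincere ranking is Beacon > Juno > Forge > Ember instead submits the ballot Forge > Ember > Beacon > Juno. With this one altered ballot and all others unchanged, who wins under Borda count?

Forge

Borda totals with the altered ballot: Juno 6, Beacon 38, Ember 47, Forge 71.
The switch changes the winner from Beacon to Forge.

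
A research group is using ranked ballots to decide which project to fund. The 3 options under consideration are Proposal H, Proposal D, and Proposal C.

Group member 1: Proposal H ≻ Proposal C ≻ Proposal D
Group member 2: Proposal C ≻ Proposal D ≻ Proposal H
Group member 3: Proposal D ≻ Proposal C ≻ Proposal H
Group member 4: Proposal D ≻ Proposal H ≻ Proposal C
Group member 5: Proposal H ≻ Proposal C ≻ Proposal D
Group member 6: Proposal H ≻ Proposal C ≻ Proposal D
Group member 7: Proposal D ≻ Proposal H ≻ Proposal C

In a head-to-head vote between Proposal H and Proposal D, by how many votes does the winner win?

1

Ballots ranking Proposal H above Proposal D: 3.
Ballots ranking Proposal D above Proposal H: 4.
Proposal D wins 4–3, a margin of 1.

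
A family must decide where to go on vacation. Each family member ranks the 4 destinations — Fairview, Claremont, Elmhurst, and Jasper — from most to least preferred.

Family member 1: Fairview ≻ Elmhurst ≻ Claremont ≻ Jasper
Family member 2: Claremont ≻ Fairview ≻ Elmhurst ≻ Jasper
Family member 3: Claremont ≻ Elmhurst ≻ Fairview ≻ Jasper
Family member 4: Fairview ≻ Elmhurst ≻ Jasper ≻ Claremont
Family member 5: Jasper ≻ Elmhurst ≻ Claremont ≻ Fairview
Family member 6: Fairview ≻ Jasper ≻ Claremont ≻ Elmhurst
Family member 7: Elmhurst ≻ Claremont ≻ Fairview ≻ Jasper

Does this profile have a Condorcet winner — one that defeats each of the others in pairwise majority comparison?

Head-to-head results (7 voters total):
Fairview vs Claremont: Claremont wins 4–3.
Fairview vs Elmhurst: Fairview wins 4–3.
Fairview vs Jasper: Fairview wins 6–1.
Claremont vs Elmhurst: Elmhurst wins 4–3.
Claremont vs Jasper: Claremont wins 4–3.
Elmhurst vs Jasper: Elmhurst wins 5–2.
No candidate beats all others: Fairview beats Elmhurst beats Claremont beats Fairview, a majority cycle.

No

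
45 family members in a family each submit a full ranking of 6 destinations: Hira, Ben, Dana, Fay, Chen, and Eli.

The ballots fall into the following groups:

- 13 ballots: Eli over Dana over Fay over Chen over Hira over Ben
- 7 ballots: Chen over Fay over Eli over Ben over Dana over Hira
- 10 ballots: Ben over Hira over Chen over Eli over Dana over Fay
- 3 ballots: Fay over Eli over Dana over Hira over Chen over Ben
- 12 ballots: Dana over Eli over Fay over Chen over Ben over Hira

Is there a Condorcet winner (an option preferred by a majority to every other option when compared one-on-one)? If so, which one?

Eli

Head-to-head results (45 voters total):
Hira vs Ben: Ben wins 29–16.
Hira vs Dana: Dana wins 35–10.
Hira vs Fay: Fay wins 35–10.
Hira vs Chen: Chen wins 32–13.
Hira vs Eli: Eli wins 35–10.
Ben vs Dana: Dana wins 28–17.
Ben vs Fay: Fay wins 35–10.
Ben vs Chen: Chen wins 35–10.
Ben vs Eli: Eli wins 35–10.
Dana vs Fay: Dana wins 35–10.
Dana vs Chen: Dana wins 28–17.
Dana vs Eli: Eli wins 33–12.
Fay vs Chen: Fay wins 28–17.
Fay vs Eli: Eli wins 35–10.
Chen vs Eli: Eli wins 28–17.
Eli beats each rival — Hira (35–10), Ben (35–10), Dana (33–12), Fay (35–10), Chen (28–17) — so Eli is the Condorcet winner.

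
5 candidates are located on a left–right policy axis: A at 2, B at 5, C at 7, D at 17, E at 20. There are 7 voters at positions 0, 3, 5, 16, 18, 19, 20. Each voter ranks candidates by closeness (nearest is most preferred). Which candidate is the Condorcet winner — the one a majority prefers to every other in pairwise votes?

With single-peaked preferences on a line, the Condorcet winner is the candidate closest to the median voter.
The median voter (position 16) is closest to D at 17.
Check: D vs C — voters closer to D: 4 of 7.

D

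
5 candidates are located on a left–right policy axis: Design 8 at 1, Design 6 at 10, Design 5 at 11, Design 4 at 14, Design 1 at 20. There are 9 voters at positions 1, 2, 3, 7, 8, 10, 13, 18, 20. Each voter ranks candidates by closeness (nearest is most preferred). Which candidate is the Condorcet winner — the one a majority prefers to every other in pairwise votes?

With single-peaked preferences on a line, the Condorcet winner is the candidate closest to the median voter.
The median voter (position 8) is closest to Design 6 at 10.
Check: Design 6 vs Design 4 — voters closer to Design 6: 6 of 9.

Design 6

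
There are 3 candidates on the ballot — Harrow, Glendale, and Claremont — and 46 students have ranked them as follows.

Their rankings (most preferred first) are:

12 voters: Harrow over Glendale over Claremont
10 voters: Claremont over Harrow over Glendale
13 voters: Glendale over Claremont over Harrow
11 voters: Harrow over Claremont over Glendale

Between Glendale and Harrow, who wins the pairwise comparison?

Ballots ranking Glendale above Harrow: 13.
Ballots ranking Harrow above Glendale: 12+10+11 = 33.
Harrow wins the head-to-head, 33–13.

Harrow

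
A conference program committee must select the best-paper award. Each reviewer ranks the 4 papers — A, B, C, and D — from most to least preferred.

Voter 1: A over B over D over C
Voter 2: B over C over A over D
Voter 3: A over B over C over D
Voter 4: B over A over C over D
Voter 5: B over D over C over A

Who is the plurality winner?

B

First-place vote totals:
  A: 2
  B: 3
  C: 0
  D: 0
B has the most first-place votes.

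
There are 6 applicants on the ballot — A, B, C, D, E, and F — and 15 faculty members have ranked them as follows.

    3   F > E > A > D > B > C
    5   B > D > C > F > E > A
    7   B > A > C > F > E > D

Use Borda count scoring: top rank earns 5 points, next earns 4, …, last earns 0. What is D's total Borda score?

26

Borda scores:
  A: 3·3 + 5·0 + 7·4 = 37
  B: 3·1 + 5·5 + 7·5 = 63
  C: 3·0 + 5·3 + 7·3 = 36
  D: 3·2 + 5·4 + 7·0 = 26
  E: 3·4 + 5·1 + 7·1 = 24
  F: 3·5 + 5·2 + 7·2 = 39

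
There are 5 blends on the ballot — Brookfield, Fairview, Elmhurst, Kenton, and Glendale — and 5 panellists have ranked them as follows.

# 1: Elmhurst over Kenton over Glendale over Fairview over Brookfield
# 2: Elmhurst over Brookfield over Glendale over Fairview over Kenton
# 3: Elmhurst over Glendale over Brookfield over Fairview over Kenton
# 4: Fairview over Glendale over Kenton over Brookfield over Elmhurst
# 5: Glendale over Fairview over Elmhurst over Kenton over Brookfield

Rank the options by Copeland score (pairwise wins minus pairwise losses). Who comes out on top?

Elmhurst

Pairwise results:
  Brookfield vs Fairview: Fairview wins 3–2.
  Brookfield vs Elmhurst: Elmhurst wins 4–1.
  Brookfield vs Kenton: Kenton wins 3–2.
  Brookfield vs Glendale: Glendale wins 4–1.
  Fairview vs Elmhurst: Elmhurst wins 3–2.
  Fairview vs Kenton: Fairview wins 4–1.
  Fairview vs Glendale: Glendale wins 4–1.
  Elmhurst vs Kenton: Elmhurst wins 4–1.
  Elmhurst vs Glendale: Elmhurst wins 3–2.
  Kenton vs Glendale: Glendale wins 4–1.
Copeland scores (wins − losses):
  Brookfield: 0 − 4 = -4
  Fairview: 2 − 2 = 0
  Elmhurst: 4 − 0 = 4
  Kenton: 1 − 3 = -2
  Glendale: 3 − 1 = 2
Elmhurst has the best Copeland score.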